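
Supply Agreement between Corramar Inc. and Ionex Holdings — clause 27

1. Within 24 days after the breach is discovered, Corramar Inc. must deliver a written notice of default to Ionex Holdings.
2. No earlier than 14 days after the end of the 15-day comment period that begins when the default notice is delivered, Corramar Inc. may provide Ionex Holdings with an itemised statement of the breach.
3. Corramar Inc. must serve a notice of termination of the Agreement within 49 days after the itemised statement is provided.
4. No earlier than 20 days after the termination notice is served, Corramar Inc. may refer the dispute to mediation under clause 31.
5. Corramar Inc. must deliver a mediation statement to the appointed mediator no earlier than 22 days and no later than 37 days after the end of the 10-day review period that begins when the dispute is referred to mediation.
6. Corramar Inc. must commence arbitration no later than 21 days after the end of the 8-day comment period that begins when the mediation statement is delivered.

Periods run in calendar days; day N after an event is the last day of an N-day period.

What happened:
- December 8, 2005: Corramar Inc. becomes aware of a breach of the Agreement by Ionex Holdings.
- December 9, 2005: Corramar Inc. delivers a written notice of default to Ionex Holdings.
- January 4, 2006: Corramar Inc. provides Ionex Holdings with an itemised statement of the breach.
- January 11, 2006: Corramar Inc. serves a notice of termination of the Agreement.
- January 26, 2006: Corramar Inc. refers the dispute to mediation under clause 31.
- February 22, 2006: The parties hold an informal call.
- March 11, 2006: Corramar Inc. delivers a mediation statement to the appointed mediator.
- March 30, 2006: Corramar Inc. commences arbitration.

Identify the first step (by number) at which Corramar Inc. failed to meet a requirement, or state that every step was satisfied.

Step 1 — counting 24 days from December 8, 2005 (when the breach is discovered) gives a deadline of January 1, 2006; done December 9, 2005 — timely.
Step 2 — must wait 14 days from December 24, 2005 (end of the 15-day comment period, which began when the default notice is delivered on December 9, 2005), so not before January 7, 2006; January 4, 2006 is 3 days before the earliest permitted date.

Step 2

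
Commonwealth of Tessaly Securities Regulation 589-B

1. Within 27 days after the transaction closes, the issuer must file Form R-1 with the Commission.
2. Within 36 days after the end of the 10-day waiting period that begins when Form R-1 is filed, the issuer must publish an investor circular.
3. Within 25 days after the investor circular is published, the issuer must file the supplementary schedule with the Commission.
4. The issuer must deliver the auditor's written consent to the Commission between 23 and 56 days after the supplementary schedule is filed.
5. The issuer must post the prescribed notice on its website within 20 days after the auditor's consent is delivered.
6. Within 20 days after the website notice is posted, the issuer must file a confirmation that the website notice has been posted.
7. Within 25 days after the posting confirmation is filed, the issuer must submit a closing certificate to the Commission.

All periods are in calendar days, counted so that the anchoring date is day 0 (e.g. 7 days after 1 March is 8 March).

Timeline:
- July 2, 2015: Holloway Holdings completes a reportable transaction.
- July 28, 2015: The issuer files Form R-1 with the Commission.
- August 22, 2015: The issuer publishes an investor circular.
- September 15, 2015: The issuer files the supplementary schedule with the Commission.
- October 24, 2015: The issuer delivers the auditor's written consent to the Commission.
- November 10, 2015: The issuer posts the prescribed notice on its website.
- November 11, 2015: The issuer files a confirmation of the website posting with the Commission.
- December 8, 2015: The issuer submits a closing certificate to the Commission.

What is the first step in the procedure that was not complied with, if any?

Step 1 — counting 27 days from July 2, 2015 (when the transaction closes) gives a deadline of July 29, 2015; July 28, 2015 is within that limit.
Step 2 — counting 36 days from August 7, 2015 (end of the 10-day waiting period, which began when Form R-1 is filed on July 28, 2015) gives a deadline of September 12, 2015; August 22, 2015 is within that limit.
Step 3 — counting 25 days from August 22, 2015 (when the investor circular is published) gives a deadline of September 16, 2015; completed September 15, 2015, before the deadline.
Step 4 — 23 and 56 days from September 15, 2015 (when the supplementary schedule is filed) are October 8, 2015 and November 10, 2015 respectively; done October 24, 2015 — within the window.
Step 5 — counting 20 days from October 24, 2015 (when the auditor's consent is delivered) gives a deadline of November 13, 2015; November 10, 2015 is within that limit.
Step 6 — counting 20 days from November 10, 2015 (when the website notice is posted) gives a deadline of November 30, 2015; completed November 11, 2015, before the deadline.
Step 7 — counting 25 days from November 11, 2015 (when the posting confirmation is filed) gives a deadline of December 6, 2015; December 8, 2015 misses that deadline by 2 days.
The analysis stops there.

Step 7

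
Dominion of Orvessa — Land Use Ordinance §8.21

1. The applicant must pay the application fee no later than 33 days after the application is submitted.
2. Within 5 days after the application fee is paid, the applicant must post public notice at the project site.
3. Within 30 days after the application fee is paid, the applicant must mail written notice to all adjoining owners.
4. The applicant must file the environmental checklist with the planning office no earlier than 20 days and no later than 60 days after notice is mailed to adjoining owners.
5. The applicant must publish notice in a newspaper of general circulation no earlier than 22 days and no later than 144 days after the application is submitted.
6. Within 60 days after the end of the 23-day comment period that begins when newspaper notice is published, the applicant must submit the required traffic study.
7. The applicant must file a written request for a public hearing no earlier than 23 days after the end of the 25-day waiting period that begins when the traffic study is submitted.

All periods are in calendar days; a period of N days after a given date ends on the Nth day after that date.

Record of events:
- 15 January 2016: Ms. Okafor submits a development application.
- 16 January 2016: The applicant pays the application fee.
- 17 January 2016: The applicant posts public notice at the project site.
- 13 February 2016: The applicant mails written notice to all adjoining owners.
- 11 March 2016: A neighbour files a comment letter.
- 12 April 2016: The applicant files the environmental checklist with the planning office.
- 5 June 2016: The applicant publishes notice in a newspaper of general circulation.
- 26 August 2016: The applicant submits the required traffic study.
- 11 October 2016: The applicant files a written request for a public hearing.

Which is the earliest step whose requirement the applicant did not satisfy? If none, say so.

Step 7

(1) due by 15 January 2016 + 33 days = 17 February 2016; done 16 January 2016 — timely.
(2) due by 16 January 2016 + 5 days = 21 January 2016; done 17 January 2016 — timely.
(3) due by 16 January 2016 + 30 days = 15 February 2016; 13 February 2016 is within that limit.
(4) the permitted window runs from 13 February 2016 + 20 = 4 March 2016 to 13 February 2016 + 60 = 13 April 2016; done 12 April 2016 — within the window.
(5) the permitted window runs from 15 January 2016 + 22 = 6 February 2016 to 15 January 2016 + 144 = 7 June 2016; done 5 June 2016, which is between those dates.
(6) due by 28 June 2016 + 60 days = 27 August 2016; 26 August 2016 is within that limit.
(7) permitted from 20 September 2016 + 23 days = 13 October 2016 onward; done 11 October 2016 — 2 days too early.
The analysis stops there.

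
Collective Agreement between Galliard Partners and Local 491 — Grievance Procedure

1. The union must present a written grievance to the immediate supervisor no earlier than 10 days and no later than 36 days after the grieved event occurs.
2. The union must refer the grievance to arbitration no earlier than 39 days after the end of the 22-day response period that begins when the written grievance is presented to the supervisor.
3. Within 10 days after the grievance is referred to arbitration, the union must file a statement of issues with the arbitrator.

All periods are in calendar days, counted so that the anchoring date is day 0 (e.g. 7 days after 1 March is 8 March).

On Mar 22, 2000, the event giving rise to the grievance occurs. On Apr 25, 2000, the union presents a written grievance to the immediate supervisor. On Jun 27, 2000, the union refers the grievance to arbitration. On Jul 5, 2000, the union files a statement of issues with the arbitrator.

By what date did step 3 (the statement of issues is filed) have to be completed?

Jul 7, 2000

Step 3 runs from Jun 27, 2000, when the grievance is referred to arbitration. 10 days after Jun 27, 2000 is Jul 7, 2000.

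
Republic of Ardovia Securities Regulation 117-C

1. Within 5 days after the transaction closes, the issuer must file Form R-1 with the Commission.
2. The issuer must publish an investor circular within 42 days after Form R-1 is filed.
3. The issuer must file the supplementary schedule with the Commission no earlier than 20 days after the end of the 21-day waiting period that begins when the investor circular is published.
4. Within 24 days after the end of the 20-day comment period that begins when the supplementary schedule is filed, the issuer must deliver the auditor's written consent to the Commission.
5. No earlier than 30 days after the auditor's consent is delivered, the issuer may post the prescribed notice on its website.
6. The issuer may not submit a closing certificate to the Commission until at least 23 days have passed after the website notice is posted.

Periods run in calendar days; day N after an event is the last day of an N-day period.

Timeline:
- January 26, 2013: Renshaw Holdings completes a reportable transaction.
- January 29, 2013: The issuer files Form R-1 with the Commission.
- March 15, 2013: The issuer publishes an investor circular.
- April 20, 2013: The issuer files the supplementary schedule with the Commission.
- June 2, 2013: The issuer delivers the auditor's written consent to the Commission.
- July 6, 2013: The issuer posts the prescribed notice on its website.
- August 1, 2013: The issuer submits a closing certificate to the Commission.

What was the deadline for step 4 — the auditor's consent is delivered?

June 3, 2013

The supplementary schedule is filed on April 20, 2013; the 20-day comment period therefore ends May 10, 2013, and step 4 runs from that date. 24 days after May 10, 2013 is June 3, 2013.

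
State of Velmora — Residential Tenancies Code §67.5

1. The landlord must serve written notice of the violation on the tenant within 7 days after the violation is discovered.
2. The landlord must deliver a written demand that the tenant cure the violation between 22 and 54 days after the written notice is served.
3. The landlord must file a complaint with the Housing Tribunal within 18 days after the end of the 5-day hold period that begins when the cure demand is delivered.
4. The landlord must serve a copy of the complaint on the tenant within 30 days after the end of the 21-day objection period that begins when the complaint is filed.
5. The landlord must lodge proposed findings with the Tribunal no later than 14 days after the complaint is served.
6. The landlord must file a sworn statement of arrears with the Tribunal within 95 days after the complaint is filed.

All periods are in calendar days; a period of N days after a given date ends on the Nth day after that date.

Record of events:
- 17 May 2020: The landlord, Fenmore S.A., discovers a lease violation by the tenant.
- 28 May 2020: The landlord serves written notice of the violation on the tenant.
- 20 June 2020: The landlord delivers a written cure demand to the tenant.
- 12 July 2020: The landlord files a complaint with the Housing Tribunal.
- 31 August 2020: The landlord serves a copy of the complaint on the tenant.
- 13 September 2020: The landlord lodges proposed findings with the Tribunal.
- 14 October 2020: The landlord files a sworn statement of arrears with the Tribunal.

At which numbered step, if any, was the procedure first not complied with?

(1) due by 17 May 2020 + 7 days = 24 May 2020; done 28 May 2020 — 4 days late.
Later steps need not be reached.

Step 1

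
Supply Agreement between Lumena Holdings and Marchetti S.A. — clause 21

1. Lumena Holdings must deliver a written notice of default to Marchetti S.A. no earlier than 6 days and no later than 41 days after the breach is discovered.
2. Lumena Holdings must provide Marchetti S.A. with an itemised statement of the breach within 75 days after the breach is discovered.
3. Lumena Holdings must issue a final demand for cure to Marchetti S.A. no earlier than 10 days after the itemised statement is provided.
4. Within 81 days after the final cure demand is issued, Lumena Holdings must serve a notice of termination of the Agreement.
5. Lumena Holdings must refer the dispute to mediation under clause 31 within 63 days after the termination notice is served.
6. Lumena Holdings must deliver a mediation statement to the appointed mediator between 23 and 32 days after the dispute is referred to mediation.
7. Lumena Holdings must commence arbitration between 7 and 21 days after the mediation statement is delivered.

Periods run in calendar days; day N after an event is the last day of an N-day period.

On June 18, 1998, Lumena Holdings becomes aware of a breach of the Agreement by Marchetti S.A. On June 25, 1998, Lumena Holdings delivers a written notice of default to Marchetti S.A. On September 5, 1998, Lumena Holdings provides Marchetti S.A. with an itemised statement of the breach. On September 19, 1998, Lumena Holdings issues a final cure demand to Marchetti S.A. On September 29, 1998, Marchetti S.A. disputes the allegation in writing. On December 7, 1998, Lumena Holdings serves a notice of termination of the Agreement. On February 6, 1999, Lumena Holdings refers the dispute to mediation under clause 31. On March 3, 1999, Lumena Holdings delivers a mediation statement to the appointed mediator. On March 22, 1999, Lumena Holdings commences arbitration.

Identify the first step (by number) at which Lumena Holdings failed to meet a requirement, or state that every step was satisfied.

Step 2

Step 1 — 6 and 41 days from June 18, 1998 (when the breach is discovered) are June 24, 1998 and July 29, 1998 respectively; done June 25, 1998, which is between those dates.
Step 2 — counting 75 days from June 18, 1998 (when the breach is discovered) gives a deadline of September 1, 1998; September 5, 1998 misses that deadline by 4 days.
That is the first point of non-compliance.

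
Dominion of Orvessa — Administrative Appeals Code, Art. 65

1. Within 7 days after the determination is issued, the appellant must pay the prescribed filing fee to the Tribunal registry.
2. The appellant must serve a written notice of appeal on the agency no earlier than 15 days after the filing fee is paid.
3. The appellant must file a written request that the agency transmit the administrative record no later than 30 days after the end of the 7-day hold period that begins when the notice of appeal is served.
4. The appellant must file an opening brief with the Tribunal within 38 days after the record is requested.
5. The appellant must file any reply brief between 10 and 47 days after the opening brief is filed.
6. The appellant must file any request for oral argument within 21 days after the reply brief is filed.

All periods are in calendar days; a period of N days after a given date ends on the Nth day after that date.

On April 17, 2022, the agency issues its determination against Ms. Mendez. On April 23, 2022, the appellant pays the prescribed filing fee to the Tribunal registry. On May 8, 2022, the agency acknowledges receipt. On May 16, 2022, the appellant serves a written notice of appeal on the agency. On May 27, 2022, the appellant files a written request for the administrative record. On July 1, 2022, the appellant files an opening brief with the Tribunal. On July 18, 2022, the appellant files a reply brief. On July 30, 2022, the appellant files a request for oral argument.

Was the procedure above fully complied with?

Step 1 — counting 7 days from April 17, 2022 (when the determination is issued) gives a deadline of April 24, 2022; done April 23, 2022 — timely.
Step 2 — must wait 15 days from April 23, 2022 (when the filing fee is paid), so not before May 8, 2022; done May 16, 2022, after the minimum wait.
Step 3 — counting 30 days from May 23, 2022 (end of the 7-day hold period, which began when the notice of appeal is served on May 16, 2022) gives a deadline of June 22, 2022; done May 27, 2022 — timely.
Step 4 — counting 38 days from May 27, 2022 (when the record is requested) gives a deadline of July 4, 2022; July 1, 2022 is within that limit.
Step 5 — 10 and 47 days from July 1, 2022 (when the opening brief is filed) are July 11, 2022 and August 17, 2022 respectively; July 18, 2022 falls inside that range.
Step 6 — counting 21 days from July 18, 2022 (when the reply brief is filed) gives a deadline of August 8, 2022; done July 30, 2022 — timely.

Yes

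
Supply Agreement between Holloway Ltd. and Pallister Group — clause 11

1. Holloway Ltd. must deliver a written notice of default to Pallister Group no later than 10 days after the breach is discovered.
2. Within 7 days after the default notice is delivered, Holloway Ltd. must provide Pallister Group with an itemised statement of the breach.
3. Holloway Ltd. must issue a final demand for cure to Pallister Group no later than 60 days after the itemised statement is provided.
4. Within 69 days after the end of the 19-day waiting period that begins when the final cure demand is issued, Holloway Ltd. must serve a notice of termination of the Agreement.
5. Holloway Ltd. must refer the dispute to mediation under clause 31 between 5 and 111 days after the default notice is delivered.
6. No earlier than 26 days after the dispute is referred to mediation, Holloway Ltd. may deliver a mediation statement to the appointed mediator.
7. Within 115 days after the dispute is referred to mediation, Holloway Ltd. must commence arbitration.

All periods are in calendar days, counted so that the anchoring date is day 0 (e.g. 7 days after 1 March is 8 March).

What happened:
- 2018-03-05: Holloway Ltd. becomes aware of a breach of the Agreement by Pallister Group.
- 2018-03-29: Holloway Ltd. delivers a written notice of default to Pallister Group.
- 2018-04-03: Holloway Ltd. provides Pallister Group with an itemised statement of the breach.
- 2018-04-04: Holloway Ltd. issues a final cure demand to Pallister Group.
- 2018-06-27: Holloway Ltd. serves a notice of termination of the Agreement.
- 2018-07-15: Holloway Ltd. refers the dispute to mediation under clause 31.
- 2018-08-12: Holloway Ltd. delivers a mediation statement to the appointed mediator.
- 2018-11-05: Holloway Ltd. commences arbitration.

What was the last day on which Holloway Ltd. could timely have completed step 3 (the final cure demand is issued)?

2018-06-02

Step 3 runs from 2018-04-03, when the itemised statement is provided. 60 days after 2018-04-03 is 2018-06-02.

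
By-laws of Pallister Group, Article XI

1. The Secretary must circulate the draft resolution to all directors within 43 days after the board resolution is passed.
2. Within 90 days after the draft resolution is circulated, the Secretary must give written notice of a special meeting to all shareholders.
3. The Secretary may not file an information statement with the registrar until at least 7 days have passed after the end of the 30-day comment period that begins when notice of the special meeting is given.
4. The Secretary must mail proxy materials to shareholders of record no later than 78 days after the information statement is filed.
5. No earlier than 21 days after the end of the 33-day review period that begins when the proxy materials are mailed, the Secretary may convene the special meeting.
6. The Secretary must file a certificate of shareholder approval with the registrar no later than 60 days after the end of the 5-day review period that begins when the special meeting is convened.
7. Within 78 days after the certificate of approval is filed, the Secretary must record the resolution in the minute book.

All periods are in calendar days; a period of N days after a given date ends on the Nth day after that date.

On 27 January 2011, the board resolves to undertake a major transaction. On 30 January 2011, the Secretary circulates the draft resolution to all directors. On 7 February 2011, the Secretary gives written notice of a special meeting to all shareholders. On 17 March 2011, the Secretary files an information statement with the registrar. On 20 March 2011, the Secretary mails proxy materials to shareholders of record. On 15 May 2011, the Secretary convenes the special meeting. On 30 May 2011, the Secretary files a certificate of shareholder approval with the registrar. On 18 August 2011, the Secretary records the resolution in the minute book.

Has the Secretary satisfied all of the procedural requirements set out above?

No

Step 1 — counting 43 days from 27 January 2011 (when the board resolution is passed) gives a deadline of 11 March 2011; completed 30 January 2011, before the deadline.
Step 2 — counting 90 days from 30 January 2011 (when the draft resolution is circulated) gives a deadline of 30 April 2011; completed 7 February 2011, before the deadline.
Step 3 — must wait 7 days from 9 March 2011 (end of the 30-day comment period, which began when notice of the special meeting is given on 7 February 2011), so not before 16 March 2011; done 17 March 2011 — permitted.
Step 4 — counting 78 days from 17 March 2011 (when the information statement is filed) gives a deadline of 3 June 2011; 20 March 2011 is within that limit.
Step 5 — must wait 21 days from 22 April 2011 (end of the 33-day review period, which began when the proxy materials are mailed on 20 March 2011), so not before 13 May 2011; done 15 May 2011, after the minimum wait.
Step 6 — counting 60 days from 20 May 2011 (end of the 5-day review period, which began when the special meeting is convened on 15 May 2011) gives a deadline of 19 July 2011; completed 30 May 2011, before the deadline.
Step 7 — counting 78 days from 30 May 2011 (when the certificate of approval is filed) gives a deadline of 16 August 2011; done 18 August 2011 — 2 days late.
Later steps need not be reached.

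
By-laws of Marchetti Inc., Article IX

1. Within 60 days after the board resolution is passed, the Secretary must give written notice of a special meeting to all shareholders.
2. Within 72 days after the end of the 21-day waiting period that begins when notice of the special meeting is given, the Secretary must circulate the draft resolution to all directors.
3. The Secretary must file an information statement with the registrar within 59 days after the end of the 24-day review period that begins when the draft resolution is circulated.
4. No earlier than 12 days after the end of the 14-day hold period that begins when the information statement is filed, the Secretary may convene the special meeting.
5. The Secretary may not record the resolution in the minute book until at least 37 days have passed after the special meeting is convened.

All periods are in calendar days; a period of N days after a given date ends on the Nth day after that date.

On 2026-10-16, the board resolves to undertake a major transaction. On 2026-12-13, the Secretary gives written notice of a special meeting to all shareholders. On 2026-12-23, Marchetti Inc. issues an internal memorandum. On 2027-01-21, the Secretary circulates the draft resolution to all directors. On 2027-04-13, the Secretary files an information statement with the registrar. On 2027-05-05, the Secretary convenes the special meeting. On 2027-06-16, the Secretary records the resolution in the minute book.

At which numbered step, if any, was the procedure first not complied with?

(1) due by 2026-10-16 + 60 days = 2026-12-15; 2026-12-13 is within that limit.
(2) due by 2027-01-03 + 72 days = 2027-03-16; done 2027-01-21 — timely.
(3) due by 2027-02-14 + 59 days = 2027-04-14; done 2027-04-13 — timely.
(4) permitted from 2027-04-27 + 12 days = 2027-05-09 onward; acted on 2027-05-05, 4 days prematurely.

Step 4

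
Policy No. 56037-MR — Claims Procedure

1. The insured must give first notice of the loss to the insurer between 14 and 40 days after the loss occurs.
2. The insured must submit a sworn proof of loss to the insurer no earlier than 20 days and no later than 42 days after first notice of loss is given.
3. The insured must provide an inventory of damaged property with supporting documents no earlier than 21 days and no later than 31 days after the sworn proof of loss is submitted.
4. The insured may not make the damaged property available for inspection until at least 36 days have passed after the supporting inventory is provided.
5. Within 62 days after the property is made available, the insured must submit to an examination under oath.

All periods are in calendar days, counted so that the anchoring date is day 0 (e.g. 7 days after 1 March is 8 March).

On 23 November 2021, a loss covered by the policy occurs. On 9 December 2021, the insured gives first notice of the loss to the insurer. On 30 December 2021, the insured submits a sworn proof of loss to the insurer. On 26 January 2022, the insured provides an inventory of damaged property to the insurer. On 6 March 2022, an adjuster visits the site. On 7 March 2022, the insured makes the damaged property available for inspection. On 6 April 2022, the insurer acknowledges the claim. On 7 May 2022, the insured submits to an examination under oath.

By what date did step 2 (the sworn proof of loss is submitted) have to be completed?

Step 2 runs from 9 December 2021, when first notice of loss is given. The window is 20–42 days after 9 December 2021; it closes on 20 January 2022.

20 January 2022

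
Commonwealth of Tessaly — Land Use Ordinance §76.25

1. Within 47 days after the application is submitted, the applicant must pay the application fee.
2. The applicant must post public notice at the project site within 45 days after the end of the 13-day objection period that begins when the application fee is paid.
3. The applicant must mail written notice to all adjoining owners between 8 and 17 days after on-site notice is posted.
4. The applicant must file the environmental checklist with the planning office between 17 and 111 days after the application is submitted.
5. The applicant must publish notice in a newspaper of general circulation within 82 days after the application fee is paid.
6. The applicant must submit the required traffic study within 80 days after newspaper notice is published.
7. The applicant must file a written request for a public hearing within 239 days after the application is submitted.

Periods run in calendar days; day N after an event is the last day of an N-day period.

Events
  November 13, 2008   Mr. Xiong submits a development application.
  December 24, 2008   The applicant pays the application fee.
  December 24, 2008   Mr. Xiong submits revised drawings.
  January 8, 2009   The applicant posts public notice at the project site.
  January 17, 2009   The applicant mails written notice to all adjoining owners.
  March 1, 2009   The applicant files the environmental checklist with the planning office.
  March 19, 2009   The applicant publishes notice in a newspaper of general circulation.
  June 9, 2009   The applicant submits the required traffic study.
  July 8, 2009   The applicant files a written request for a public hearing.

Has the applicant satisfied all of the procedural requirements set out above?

Step 1: 47 days after November 13, 2008 (when the application is submitted) is December 30, 2008; completed December 24, 2008, before the deadline.
Step 2: 45 days after January 6, 2009 (end of the 13-day objection period, which began when the application fee is paid on December 24, 2008) is February 20, 2009; done January 8, 2009 — timely.
Step 3: the window is 8–17 days after January 8, 2009 (when on-site notice is posted), so January 16, 2009 through January 25, 2009; done January 17, 2009 — within the window.
Step 4: the window is 17–111 days after November 13, 2008 (when the application is submitted), so November 30, 2008 through March 4, 2009; done March 1, 2009 — within the window.
Step 5: 82 days after December 24, 2008 (when the application fee is paid) is March 16, 2009; done March 19, 2009 — 3 days late.

No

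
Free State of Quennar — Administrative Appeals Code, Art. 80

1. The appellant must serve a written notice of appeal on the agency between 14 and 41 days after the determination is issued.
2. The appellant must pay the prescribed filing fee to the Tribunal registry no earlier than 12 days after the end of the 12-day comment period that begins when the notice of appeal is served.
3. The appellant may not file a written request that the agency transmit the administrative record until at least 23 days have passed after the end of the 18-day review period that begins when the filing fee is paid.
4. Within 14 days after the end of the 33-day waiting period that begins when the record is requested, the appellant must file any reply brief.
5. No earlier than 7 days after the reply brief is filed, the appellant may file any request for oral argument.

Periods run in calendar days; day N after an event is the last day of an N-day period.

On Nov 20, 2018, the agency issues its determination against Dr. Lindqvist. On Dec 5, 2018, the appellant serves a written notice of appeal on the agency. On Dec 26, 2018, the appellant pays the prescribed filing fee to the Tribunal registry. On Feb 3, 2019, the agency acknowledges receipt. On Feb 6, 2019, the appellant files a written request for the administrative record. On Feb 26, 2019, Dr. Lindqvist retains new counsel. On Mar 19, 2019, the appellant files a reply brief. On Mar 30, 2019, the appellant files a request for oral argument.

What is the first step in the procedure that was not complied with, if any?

Step 1: the window is 14–41 days after Nov 20, 2018 (when the determination is issued), so Dec 4, 2018 through Dec 31, 2018; Dec 5, 2018 falls inside that range.
Step 2: the earliest permitted date is 12 days after Dec 17, 2018 (end of the 12-day comment period, which began when the notice of appeal is served on Dec 5, 2018), i.e. Dec 29, 2018; Dec 26, 2018 is 3 days before the earliest permitted date.

Step 2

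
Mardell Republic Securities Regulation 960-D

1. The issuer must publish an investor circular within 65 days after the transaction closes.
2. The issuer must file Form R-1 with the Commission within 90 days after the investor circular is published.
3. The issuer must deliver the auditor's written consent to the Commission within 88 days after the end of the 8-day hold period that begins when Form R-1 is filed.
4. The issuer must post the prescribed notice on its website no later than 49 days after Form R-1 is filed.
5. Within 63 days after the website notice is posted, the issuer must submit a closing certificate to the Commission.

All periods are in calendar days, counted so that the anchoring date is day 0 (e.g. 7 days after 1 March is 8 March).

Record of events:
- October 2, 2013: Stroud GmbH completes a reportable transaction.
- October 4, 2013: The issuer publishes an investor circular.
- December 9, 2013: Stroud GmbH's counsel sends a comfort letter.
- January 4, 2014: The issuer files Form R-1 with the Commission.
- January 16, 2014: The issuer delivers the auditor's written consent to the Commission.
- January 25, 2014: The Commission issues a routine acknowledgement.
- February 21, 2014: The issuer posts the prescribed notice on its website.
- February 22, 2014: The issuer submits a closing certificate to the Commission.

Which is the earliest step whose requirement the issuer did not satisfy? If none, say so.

(1) due by October 2, 2013 + 65 days = December 6, 2013; completed October 4, 2013, before the deadline.
(2) due by October 4, 2013 + 90 days = January 2, 2014; January 4, 2014 misses that deadline by 2 days.
That is the first point of non-compliance.

Step 2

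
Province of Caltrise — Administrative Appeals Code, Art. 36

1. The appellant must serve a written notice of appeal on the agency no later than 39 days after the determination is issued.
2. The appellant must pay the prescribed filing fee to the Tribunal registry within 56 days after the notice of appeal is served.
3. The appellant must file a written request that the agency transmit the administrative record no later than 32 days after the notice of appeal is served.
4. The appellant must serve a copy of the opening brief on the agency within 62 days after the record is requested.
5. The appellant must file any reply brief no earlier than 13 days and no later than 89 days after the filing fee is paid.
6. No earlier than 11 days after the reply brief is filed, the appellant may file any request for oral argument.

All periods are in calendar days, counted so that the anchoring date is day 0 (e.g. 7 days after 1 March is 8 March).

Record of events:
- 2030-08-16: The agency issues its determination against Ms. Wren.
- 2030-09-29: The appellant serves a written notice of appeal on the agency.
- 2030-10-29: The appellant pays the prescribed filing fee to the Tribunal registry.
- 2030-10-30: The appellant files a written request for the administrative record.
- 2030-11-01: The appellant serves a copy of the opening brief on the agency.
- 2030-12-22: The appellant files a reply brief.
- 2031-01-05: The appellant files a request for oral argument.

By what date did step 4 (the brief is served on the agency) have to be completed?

2030-12-31

Step 4 runs from 2030-10-30, when the record is requested. 62 days after 2030-10-30 is 2030-12-31.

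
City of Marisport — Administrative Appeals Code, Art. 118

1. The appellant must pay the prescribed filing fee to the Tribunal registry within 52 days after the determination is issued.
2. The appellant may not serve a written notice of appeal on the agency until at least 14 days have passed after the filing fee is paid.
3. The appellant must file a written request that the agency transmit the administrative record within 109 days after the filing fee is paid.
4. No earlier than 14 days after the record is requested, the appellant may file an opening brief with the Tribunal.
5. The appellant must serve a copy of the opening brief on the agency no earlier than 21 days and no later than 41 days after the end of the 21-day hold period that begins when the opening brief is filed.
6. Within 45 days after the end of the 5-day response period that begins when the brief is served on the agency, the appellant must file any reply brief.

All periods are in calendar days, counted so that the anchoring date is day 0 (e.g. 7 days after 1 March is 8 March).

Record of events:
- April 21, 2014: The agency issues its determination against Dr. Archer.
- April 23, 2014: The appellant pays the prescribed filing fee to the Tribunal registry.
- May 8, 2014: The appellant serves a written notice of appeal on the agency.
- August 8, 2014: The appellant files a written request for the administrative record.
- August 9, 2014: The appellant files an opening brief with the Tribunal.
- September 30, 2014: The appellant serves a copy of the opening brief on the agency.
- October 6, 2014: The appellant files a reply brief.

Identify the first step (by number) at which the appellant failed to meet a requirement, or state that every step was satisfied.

Step 4

(1) due by April 21, 2014 + 52 days = June 12, 2014; April 23, 2014 is within that limit.
(2) permitted from April 23, 2014 + 14 days = May 7, 2014 onward; done May 8, 2014, after the minimum wait.
(3) due by April 23, 2014 + 109 days = August 10, 2014; completed August 8, 2014, before the deadline.
(4) permitted from August 8, 2014 + 14 days = August 22, 2014 onward; August 9, 2014 is 13 days before the earliest permitted date.
No need to go further; step 4 was not satisfied.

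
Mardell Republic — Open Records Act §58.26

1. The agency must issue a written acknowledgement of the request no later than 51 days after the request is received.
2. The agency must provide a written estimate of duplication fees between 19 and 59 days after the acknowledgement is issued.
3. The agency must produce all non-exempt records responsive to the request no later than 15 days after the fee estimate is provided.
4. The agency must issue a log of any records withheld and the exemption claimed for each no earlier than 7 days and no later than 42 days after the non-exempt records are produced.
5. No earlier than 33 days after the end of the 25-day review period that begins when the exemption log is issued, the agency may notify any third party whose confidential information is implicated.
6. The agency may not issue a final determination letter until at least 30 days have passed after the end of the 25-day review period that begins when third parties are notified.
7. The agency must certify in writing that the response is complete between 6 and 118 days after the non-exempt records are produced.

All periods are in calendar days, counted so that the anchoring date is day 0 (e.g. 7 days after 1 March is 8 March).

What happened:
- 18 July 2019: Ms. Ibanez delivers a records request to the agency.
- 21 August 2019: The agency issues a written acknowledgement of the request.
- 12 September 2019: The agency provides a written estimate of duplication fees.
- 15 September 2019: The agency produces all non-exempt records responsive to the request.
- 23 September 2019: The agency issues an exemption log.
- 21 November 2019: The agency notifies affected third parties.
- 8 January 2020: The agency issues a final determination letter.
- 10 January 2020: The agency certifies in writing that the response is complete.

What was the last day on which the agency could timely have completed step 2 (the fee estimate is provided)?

19 October 2019

Step 2 runs from 21 August 2019, when the acknowledgement is issued. The window is 19–59 days after 21 August 2019; it closes on 19 October 2019.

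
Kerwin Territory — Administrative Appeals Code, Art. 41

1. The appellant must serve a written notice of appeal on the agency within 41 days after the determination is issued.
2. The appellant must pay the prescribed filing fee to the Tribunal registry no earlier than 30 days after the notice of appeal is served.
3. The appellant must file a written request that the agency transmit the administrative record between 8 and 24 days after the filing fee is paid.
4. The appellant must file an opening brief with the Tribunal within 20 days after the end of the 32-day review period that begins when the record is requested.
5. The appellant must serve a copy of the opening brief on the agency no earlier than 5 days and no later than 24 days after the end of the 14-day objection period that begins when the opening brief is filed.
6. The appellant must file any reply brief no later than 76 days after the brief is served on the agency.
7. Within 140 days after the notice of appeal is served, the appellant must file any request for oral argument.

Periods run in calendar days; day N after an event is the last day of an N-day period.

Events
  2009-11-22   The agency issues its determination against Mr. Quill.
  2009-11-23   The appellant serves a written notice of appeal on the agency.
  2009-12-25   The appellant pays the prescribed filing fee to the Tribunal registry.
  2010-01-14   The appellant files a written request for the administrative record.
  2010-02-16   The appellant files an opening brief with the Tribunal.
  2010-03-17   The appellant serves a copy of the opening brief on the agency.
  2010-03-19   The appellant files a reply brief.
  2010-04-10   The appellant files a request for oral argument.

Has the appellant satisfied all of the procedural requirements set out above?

Yes

(1) due by 2009-11-22 + 41 days = 2010-01-02; 2009-11-23 is within that limit.
(2) permitted from 2009-11-23 + 30 days = 2009-12-23 onward; done 2009-12-25, after the minimum wait.
(3) the permitted window runs from 2009-12-25 + 8 = 2010-01-02 to 2009-12-25 + 24 = 2010-01-18; done 2010-01-14, which is between those dates.
(4) due by 2010-02-15 + 20 days = 2010-03-07; 2010-02-16 is within that limit.
(5) the permitted window runs from 2010-03-02 + 5 = 2010-03-07 to 2010-03-02 + 24 = 2010-03-26; done 2010-03-17, which is between those dates.
(6) due by 2010-03-17 + 76 days = 2010-06-01; done 2010-03-19 — timely.
(7) due by 2009-11-23 + 140 days = 2010-04-12; 2010-04-10 is within that limit.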